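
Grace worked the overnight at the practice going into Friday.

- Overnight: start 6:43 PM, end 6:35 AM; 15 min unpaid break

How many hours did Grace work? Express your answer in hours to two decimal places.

Overnight: 6:43 PM → midnight = 5 h 17 min; midnight → 6:35 AM = 6 h 35 min; span 11 h 52 min; less 15 min break → 11 h 37 min

11.62 hours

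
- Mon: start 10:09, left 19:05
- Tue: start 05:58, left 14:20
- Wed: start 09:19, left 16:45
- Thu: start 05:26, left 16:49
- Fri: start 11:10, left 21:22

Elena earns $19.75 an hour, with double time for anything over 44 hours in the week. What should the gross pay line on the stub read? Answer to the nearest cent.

$960.51

Mon: 10:09–19:05 = 8 h 56 min
Tue: 05:58–14:20 = 8 h 22 min
Wed: 09:19–16:45 = 7 h 26 min
Thu: 05:26–16:49 = 11 h 23 min
Fri: 11:10–21:22 = 10 h 12 min
Total worked: 46 h 19 min = 2779 min.
Regular 44 h 0 min = 2640 min at $19.75/h; overtime 2 h 19 min = 139 min at $39.50/h.
Pay = (2640 × $19.75 + 139 × $39.50) ÷ 60 = $960.51.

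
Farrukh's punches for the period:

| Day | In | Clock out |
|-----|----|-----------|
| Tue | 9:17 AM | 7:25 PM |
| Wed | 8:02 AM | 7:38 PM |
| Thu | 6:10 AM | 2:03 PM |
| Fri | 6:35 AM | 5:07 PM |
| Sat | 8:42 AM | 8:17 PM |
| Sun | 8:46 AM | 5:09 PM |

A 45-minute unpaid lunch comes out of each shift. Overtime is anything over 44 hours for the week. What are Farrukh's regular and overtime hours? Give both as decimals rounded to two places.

Regular 44.00 hours, overtime 11.62 hours

Tue: 9:17 AM–7:25 PM = 10 h 8 min; less 45 min break → 9 h 23 min
Wed: 8:02 AM–7:38 PM = 11 h 36 min; less 45 min break → 10 h 51 min
Thu: 6:10 AM–2:03 PM = 7 h 53 min; less 45 min break → 7 h 8 min
Fri: 6:35 AM–5:07 PM = 10 h 32 min; less 45 min break → 9 h 47 min
Sat: 8:42 AM–8:17 PM = 11 h 35 min; less 45 min break → 10 h 50 min
Sun: 8:46 AM–5:09 PM = 8 h 23 min; less 45 min break → 7 h 38 min
Total worked: 55 h 37 min = 55.62 h.
Threshold 44 h → overtime 11 h 37 min, regular 44 h 0 min.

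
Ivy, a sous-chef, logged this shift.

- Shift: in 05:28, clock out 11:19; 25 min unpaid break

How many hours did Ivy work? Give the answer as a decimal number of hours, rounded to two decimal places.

Shift: 05:28–11:19 = 5 h 51 min; less 25 min break → 5 h 26 min

5.43 hours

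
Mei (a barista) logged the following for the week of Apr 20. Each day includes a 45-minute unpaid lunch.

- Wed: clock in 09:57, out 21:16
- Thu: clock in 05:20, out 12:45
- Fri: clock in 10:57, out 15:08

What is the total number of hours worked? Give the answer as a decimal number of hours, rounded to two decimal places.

20.67 hours

Wed: 09:57–21:16 = 11 h 19 min; less 45 min break → 10 h 34 min
Thu: 05:20–12:45 = 7 h 25 min; less 45 min break → 6 h 40 min
Fri: 10:57–15:08 = 4 h 11 min; less 45 min break → 3 h 26 min
Total: 10 h 34 min + 6 h 40 min + 3 h 26 min = 20 h 40 min.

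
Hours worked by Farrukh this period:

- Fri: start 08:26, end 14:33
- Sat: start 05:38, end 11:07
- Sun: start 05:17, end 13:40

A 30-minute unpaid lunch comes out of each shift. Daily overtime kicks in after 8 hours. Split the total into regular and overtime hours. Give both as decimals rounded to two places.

Regular 18.48 hours, overtime 0.00 hours

Fri: 08:26–14:33 = 6 h 7 min; less 30 min break → 5 h 37 min
Sat: 05:38–11:07 = 5 h 29 min; less 30 min break → 4 h 59 min
Sun: 05:17–13:40 = 8 h 23 min; less 30 min break → 7 h 53 min
Fri reg 5 h 37 min / OT 0 h 0 min; Sat reg 4 h 59 min / OT 0 h 0 min; Sun reg 7 h 53 min / OT 0 h 0 min.
Totals: regular 18 h 29 min, overtime 0 h 0 min.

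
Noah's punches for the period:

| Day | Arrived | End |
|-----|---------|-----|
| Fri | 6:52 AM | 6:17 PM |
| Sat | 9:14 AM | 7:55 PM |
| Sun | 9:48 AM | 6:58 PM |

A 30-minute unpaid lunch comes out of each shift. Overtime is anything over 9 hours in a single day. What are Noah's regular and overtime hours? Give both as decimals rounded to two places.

Regular 26.67 hours, overtime 3.10 hours

Fri: 6:52 AM–6:17 PM = 11 h 25 min; less 30 min break → 10 h 55 min
Sat: 9:14 AM–7:55 PM = 10 h 41 min; less 30 min break → 10 h 11 min
Sun: 9:48 AM–6:58 PM = 9 h 10 min; less 30 min break → 8 h 40 min
Fri reg 9 h 0 min / OT 1 h 55 min; Sat reg 9 h 0 min / OT 1 h 11 min; Sun reg 8 h 40 min / OT 0 h 0 min.
Totals: regular 26 h 40 min, overtime 3 h 6 min.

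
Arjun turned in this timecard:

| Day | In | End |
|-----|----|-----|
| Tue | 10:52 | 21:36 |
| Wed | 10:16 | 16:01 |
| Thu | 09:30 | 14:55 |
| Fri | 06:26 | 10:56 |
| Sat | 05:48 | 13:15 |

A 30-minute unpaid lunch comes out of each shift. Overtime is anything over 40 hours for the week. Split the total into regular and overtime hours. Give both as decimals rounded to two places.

Tue: 10:52–21:36 = 10 h 44 min; less 30 min break → 10 h 14 min
Wed: 10:16–16:01 = 5 h 45 min; less 30 min break → 5 h 15 min
Thu: 09:30–14:55 = 5 h 25 min; less 30 min break → 4 h 55 min
Fri: 06:26–10:56 = 4 h 30 min; less 30 min break → 4 h 0 min
Sat: 05:48–13:15 = 7 h 27 min; less 30 min break → 6 h 57 min
Total worked: 31 h 21 min = 31.35 h.
Threshold 40 h → overtime 0 h 0 min, regular 31 h 21 min.

Regular 31.35 hours, overtime 0.00 hours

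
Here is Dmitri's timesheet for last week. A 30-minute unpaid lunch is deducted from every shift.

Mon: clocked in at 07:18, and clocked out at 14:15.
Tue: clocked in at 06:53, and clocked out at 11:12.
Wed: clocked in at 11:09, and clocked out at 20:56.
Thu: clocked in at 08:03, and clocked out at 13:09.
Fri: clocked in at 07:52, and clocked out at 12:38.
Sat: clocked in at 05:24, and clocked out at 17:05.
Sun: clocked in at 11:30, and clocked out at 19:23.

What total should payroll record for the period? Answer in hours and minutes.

Mon: 07:18–14:15 = 6 h 57 min; less 30 min break → 6 h 27 min
Tue: 06:53–11:12 = 4 h 19 min; less 30 min break → 3 h 49 min
Wed: 11:09–20:56 = 9 h 47 min; less 30 min break → 9 h 17 min
Thu: 08:03–13:09 = 5 h 6 min; less 30 min break → 4 h 36 min
Fri: 07:52–12:38 = 4 h 46 min; less 30 min break → 4 h 16 min
Sat: 05:24–17:05 = 11 h 41 min; less 30 min break → 11 h 11 min
Sun: 11:30–19:23 = 7 h 53 min; less 30 min break → 7 h 23 min
Total: 6 h 27 min + 3 h 49 min + 9 h 17 min + 4 h 36 min + 4 h 16 min + 11 h 11 min + 7 h 23 min = 46 h 59 min.

46 h 59 min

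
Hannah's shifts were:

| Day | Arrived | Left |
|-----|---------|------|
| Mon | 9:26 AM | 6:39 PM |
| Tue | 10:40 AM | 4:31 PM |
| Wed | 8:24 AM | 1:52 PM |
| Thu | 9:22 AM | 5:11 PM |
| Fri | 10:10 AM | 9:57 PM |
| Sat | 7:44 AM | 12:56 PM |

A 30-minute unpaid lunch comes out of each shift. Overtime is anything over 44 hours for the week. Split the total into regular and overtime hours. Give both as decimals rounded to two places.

Regular 42.33 hours, overtime 0.00 hours

Mon: 9:26 AM–6:39 PM = 9 h 13 min; less 30 min break → 8 h 43 min
Tue: 10:40 AM–4:31 PM = 5 h 51 min; less 30 min break → 5 h 21 min
Wed: 8:24 AM–1:52 PM = 5 h 28 min; less 30 min break → 4 h 58 min
Thu: 9:22 AM–5:11 PM = 7 h 49 min; less 30 min break → 7 h 19 min
Fri: 10:10 AM–9:57 PM = 11 h 47 min; less 30 min break → 11 h 17 min
Sat: 7:44 AM–12:56 PM = 5 h 12 min; less 30 min break → 4 h 42 min
Total worked: 42 h 20 min = 42.33 h.
Threshold 44 h → overtime 0 h 0 min, regular 42 h 20 min.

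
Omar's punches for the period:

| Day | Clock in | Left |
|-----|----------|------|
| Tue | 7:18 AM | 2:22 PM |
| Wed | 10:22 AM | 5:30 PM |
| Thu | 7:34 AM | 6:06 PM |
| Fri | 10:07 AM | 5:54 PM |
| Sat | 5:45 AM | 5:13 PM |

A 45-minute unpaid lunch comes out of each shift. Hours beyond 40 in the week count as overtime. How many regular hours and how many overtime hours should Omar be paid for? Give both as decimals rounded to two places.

Regular 40.00 hours, overtime 0.23 hours

Tue: 7:18 AM–2:22 PM = 7 h 4 min; less 45 min break → 6 h 19 min
Wed: 10:22 AM–5:30 PM = 7 h 8 min; less 45 min break → 6 h 23 min
Thu: 7:34 AM–6:06 PM = 10 h 32 min; less 45 min break → 9 h 47 min
Fri: 10:07 AM–5:54 PM = 7 h 47 min; less 45 min break → 7 h 2 min
Sat: 5:45 AM–5:13 PM = 11 h 28 min; less 45 min break → 10 h 43 min
Total worked: 40 h 14 min = 40.23 h.
Threshold 40 h → overtime 0 h 14 min, regular 40 h 0 min.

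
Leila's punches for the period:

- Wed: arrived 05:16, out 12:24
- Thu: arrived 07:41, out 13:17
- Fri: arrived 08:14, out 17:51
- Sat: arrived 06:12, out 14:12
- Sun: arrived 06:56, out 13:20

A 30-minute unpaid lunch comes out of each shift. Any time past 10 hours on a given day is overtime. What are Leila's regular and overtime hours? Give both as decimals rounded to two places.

Regular 34.25 hours, overtime 0.00 hours

Wed: 05:16–12:24 = 7 h 8 min; less 30 min break → 6 h 38 min
Thu: 07:41–13:17 = 5 h 36 min; less 30 min break → 5 h 6 min
Fri: 08:14–17:51 = 9 h 37 min; less 30 min break → 9 h 7 min
Sat: 06:12–14:12 = 8 h 0 min; less 30 min break → 7 h 30 min
Sun: 06:56–13:20 = 6 h 24 min; less 30 min break → 5 h 54 min
Wed reg 6 h 38 min / OT 0 h 0 min; Thu reg 5 h 6 min / OT 0 h 0 min; Fri reg 9 h 7 min / OT 0 h 0 min; Sat reg 7 h 30 min / OT 0 h 0 min; Sun reg 5 h 54 min / OT 0 h 0 min.
Totals: regular 34 h 15 min, overtime 0 h 0 min.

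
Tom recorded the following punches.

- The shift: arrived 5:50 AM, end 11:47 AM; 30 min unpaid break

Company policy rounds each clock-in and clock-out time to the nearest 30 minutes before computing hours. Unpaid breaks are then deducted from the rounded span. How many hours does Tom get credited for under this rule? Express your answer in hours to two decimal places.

The shift: in 5:50 AM→6:00 AM, out 11:47 AM→12:00 PM; 6 h 0 min − 30 min = 5 h 30 min

5.50 hours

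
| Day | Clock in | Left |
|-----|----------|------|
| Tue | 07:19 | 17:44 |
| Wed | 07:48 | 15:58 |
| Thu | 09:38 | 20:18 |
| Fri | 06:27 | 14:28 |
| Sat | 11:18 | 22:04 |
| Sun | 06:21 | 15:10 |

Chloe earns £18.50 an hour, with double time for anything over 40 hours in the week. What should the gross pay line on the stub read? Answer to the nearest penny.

£1363.45

Tue: 07:19–17:44 = 10 h 25 min
Wed: 07:48–15:58 = 8 h 10 min
Thu: 09:38–20:18 = 10 h 40 min
Fri: 06:27–14:28 = 8 h 1 min
Sat: 11:18–22:04 = 10 h 46 min
Sun: 06:21–15:10 = 8 h 49 min
Total worked: 56 h 51 min = 3411 min.
Regular 40 h 0 min = 2400 min at £18.50/h; overtime 16 h 51 min = 1011 min at £37.00/h.
Pay = (2400 × £18.50 + 1011 × £37.00) ÷ 60 = £1363.45.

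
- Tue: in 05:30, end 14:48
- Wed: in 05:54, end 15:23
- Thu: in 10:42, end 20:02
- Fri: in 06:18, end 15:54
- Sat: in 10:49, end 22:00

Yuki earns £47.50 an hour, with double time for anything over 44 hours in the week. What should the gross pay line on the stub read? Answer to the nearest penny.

£2555.50

Tue: 05:30–14:48 = 9 h 18 min
Wed: 05:54–15:23 = 9 h 29 min
Thu: 10:42–20:02 = 9 h 20 min
Fri: 06:18–15:54 = 9 h 36 min
Sat: 10:49–22:00 = 11 h 11 min
Total worked: 48 h 54 min = 2934 min.
Regular 44 h 0 min = 2640 min at £47.50/h; overtime 4 h 54 min = 294 min at £95.00/h.
Pay = (2640 × £47.50 + 294 × £95.00) ÷ 60 = £2555.50.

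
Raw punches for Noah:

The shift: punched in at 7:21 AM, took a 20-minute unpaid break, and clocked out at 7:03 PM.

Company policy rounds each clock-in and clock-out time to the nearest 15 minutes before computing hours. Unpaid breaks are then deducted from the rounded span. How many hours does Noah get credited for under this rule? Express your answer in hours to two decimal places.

The shift: in 7:21 AM→7:15 AM, out 7:03 PM→7:00 PM; 11 h 45 min − 20 min = 11 h 25 min

11.42 hours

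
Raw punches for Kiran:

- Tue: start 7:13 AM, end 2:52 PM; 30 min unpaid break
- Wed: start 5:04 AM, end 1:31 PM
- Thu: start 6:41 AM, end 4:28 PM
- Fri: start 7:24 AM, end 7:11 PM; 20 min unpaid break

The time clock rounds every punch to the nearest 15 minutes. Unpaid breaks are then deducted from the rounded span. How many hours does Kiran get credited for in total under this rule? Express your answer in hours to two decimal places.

Tue: in 7:13 AM→7:15 AM, out 2:52 PM→2:45 PM; 7 h 30 min − 30 min = 7 h 0 min
Wed: in 5:04 AM→5:00 AM, out 1:31 PM→1:30 PM; 8 h 30 min
Thu: in 6:41 AM→6:45 AM, out 4:28 PM→4:30 PM; 9 h 45 min
Fri: in 7:24 AM→7:30 AM, out 7:11 PM→7:15 PM; 11 h 45 min − 20 min = 11 h 25 min
Total credited: 36 h 40 min.

36.67 hours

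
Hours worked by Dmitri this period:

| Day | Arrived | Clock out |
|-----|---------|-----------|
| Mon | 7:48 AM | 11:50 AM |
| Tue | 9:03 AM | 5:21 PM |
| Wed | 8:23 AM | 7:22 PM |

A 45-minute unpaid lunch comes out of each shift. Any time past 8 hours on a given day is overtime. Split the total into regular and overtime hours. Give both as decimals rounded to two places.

Mon: 7:48 AM–11:50 AM = 4 h 2 min; less 45 min break → 3 h 17 min
Tue: 9:03 AM–5:21 PM = 8 h 18 min; less 45 min break → 7 h 33 min
Wed: 8:23 AM–7:22 PM = 10 h 59 min; less 45 min break → 10 h 14 min
Mon reg 3 h 17 min / OT 0 h 0 min; Tue reg 7 h 33 min / OT 0 h 0 min; Wed reg 8 h 0 min / OT 2 h 14 min.
Totals: regular 18 h 50 min, overtime 2 h 14 min.

Regular 18.83 hours, overtime 2.23 hours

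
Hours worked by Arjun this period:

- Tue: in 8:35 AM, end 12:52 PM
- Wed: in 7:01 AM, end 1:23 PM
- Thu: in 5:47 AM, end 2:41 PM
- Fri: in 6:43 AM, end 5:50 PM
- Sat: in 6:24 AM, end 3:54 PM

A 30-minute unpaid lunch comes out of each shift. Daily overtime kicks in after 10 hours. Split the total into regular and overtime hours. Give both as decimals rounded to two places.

Regular 37.05 hours, overtime 0.62 hours

Tue: 8:35 AM–12:52 PM = 4 h 17 min; less 30 min break → 3 h 47 min
Wed: 7:01 AM–1:23 PM = 6 h 22 min; less 30 min break → 5 h 52 min
Thu: 5:47 AM–2:41 PM = 8 h 54 min; less 30 min break → 8 h 24 min
Fri: 6:43 AM–5:50 PM = 11 h 7 min; less 30 min break → 10 h 37 min
Sat: 6:24 AM–3:54 PM = 9 h 30 min; less 30 min break → 9 h 0 min
Tue reg 3 h 47 min / OT 0 h 0 min; Wed reg 5 h 52 min / OT 0 h 0 min; Thu reg 8 h 24 min / OT 0 h 0 min; Fri reg 10 h 0 min / OT 0 h 37 min; Sat reg 9 h 0 min / OT 0 h 0 min.
Totals: regular 37 h 3 min, overtime 0 h 37 min.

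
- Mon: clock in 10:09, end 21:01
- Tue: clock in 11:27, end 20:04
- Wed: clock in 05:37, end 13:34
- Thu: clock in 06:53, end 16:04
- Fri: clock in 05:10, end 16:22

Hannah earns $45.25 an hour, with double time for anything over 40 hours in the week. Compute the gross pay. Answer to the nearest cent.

$2517.41

Mon: 10:09–21:01 = 10 h 52 min
Tue: 11:27–20:04 = 8 h 37 min
Wed: 05:37–13:34 = 7 h 57 min
Thu: 06:53–16:04 = 9 h 11 min
Fri: 05:10–16:22 = 11 h 12 min
Total worked: 47 h 49 min = 2869 min.
Regular 40 h 0 min = 2400 min at $45.25/h; overtime 7 h 49 min = 469 min at $90.50/h.
Pay = (2400 × $45.25 + 469 × $90.50) ÷ 60 = $2517.41.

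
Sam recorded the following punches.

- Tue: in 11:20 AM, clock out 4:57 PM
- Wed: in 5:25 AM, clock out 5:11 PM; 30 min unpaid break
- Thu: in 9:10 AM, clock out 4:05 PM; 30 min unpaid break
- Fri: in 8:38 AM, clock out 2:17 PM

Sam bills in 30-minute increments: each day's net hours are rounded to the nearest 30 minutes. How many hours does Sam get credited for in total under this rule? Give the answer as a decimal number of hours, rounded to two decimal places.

Tue: 11:20 AM–4:57 PM = 5 h 37 min → rounds to 5 h 30 min
Wed: 5:25 AM–5:11 PM = 11 h 46 min − 30 min = 11 h 16 min → rounds to 11 h 30 min
Thu: 9:10 AM–4:05 PM = 6 h 55 min − 30 min = 6 h 25 min → rounds to 6 h 30 min
Fri: 8:38 AM–2:17 PM = 5 h 39 min → rounds to 5 h 30 min
Total credited: 29 h 0 min.

29.00 hours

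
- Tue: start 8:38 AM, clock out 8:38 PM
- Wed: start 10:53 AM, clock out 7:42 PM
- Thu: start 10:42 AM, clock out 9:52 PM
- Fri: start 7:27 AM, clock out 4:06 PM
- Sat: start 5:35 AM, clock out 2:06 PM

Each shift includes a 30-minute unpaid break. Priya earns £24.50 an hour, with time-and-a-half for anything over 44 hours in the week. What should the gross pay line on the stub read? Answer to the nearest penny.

£1175.39

Tue: 8:38 AM–8:38 PM = 12 h 0 min; less 30 min break → 11 h 30 min
Wed: 10:53 AM–7:42 PM = 8 h 49 min; less 30 min break → 8 h 19 min
Thu: 10:42 AM–9:52 PM = 11 h 10 min; less 30 min break → 10 h 40 min
Fri: 7:27 AM–4:06 PM = 8 h 39 min; less 30 min break → 8 h 9 min
Sat: 5:35 AM–2:06 PM = 8 h 31 min; less 30 min break → 8 h 1 min
Total worked: 46 h 39 min = 2799 min.
Regular 44 h 0 min = 2640 min at £24.50/h; overtime 2 h 39 min = 159 min at £36.75/h.
Pay = (2640 × £24.50 + 159 × £36.75) ÷ 60 = £1175.39.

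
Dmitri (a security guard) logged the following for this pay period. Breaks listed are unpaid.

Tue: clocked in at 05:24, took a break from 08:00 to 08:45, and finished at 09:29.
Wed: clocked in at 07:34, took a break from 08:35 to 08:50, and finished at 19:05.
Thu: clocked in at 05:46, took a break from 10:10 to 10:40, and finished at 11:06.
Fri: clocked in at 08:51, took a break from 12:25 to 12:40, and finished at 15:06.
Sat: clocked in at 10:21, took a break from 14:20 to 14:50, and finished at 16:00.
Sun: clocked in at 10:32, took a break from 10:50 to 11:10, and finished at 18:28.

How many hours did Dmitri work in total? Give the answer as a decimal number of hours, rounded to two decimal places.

Tue: 05:24–09:29 = 4 h 5 min; less 45 min break → 3 h 20 min
Wed: 07:34–19:05 = 11 h 31 min; less 15 min break → 11 h 16 min
Thu: 05:46–11:06 = 5 h 20 min; less 30 min break → 4 h 50 min
Fri: 08:51–15:06 = 6 h 15 min; less 15 min break → 6 h 0 min
Sat: 10:21–16:00 = 5 h 39 min; less 30 min break → 5 h 9 min
Sun: 10:32–18:28 = 7 h 56 min; less 20 min break → 7 h 36 min
Total: 3 h 20 min + 11 h 16 min + 4 h 50 min + 6 h 0 min + 5 h 9 min + 7 h 36 min = 38 h 11 min.

38.18 hours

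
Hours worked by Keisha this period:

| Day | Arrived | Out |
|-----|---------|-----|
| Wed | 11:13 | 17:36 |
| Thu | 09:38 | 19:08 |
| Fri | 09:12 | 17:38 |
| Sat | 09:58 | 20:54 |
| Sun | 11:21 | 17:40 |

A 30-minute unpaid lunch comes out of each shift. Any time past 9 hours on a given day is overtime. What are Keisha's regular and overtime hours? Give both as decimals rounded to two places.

Wed: 11:13–17:36 = 6 h 23 min; less 30 min break → 5 h 53 min
Thu: 09:38–19:08 = 9 h 30 min; less 30 min break → 9 h 0 min
Fri: 09:12–17:38 = 8 h 26 min; less 30 min break → 7 h 56 min
Sat: 09:58–20:54 = 10 h 56 min; less 30 min break → 10 h 26 min
Sun: 11:21–17:40 = 6 h 19 min; less 30 min break → 5 h 49 min
Wed reg 5 h 53 min / OT 0 h 0 min; Thu reg 9 h 0 min / OT 0 h 0 min; Fri reg 7 h 56 min / OT 0 h 0 min; Sat reg 9 h 0 min / OT 1 h 26 min; Sun reg 5 h 49 min / OT 0 h 0 min.
Totals: regular 37 h 38 min, overtime 1 h 26 min.

Regular 37.63 hours, overtime 1.43 hours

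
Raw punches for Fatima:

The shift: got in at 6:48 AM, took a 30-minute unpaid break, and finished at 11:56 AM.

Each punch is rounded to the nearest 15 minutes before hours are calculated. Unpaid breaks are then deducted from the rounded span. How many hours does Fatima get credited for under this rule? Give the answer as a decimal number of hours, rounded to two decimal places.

4.75 hours

The shift: in 6:48 AM→6:45 AM, out 11:56 AM→12:00 PM; 5 h 15 min − 30 min = 4 h 45 min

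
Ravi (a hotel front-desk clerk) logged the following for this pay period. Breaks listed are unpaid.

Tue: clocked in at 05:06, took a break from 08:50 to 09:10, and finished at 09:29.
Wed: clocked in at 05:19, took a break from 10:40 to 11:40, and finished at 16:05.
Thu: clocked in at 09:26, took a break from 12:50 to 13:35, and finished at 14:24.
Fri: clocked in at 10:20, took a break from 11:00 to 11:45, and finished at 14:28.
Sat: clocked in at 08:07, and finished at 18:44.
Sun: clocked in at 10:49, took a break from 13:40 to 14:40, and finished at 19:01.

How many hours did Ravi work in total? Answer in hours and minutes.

Tue: 05:06–09:29 = 4 h 23 min; less 20 min break → 4 h 3 min
Wed: 05:19–16:05 = 10 h 46 min; less 60 min break → 9 h 46 min
Thu: 09:26–14:24 = 4 h 58 min; less 45 min break → 4 h 13 min
Fri: 10:20–14:28 = 4 h 8 min; less 45 min break → 3 h 23 min
Sat: 08:07–18:44 = 10 h 37 min
Sun: 10:49–19:01 = 8 h 12 min; less 60 min break → 7 h 12 min
Total: 4 h 3 min + 9 h 46 min + 4 h 13 min + 3 h 23 min + 10 h 37 min + 7 h 12 min = 39 h 14 min.

39 h 14 min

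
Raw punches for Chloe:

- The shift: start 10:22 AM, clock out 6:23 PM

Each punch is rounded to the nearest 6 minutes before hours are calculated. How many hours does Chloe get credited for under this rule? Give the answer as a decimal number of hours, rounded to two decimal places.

8.00 hours

The shift: in 10:22 AM→10:24 AM, out 6:23 PM→6:24 PM; 8 h 0 min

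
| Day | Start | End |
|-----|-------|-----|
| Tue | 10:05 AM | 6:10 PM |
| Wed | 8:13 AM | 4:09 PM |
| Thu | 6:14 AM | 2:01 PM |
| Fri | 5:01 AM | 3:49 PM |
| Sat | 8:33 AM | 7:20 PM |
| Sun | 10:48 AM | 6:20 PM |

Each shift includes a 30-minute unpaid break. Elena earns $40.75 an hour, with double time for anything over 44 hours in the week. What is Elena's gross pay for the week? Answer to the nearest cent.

$2275.21

Tue: 10:05 AM–6:10 PM = 8 h 5 min; less 30 min break → 7 h 35 min
Wed: 8:13 AM–4:09 PM = 7 h 56 min; less 30 min break → 7 h 26 min
Thu: 6:14 AM–2:01 PM = 7 h 47 min; less 30 min break → 7 h 17 min
Fri: 5:01 AM–3:49 PM = 10 h 48 min; less 30 min break → 10 h 18 min
Sat: 8:33 AM–7:20 PM = 10 h 47 min; less 30 min break → 10 h 17 min
Sun: 10:48 AM–6:20 PM = 7 h 32 min; less 30 min break → 7 h 2 min
Total worked: 49 h 55 min = 2995 min.
Regular 44 h 0 min = 2640 min at $40.75/h; overtime 5 h 55 min = 355 min at $81.50/h.
Pay = (2640 × $40.75 + 355 × $81.50) ÷ 60 = $2275.21.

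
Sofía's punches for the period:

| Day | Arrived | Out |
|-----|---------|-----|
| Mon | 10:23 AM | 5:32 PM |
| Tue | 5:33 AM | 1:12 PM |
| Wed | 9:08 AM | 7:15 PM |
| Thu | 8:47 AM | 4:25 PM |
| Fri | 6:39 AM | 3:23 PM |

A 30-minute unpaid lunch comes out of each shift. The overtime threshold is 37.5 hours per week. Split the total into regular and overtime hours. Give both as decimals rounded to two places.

Regular 37.50 hours, overtime 1.28 hours

Mon: 10:23 AM–5:32 PM = 7 h 9 min; less 30 min break → 6 h 39 min
Tue: 5:33 AM–1:12 PM = 7 h 39 min; less 30 min break → 7 h 9 min
Wed: 9:08 AM–7:15 PM = 10 h 7 min; less 30 min break → 9 h 37 min
Thu: 8:47 AM–4:25 PM = 7 h 38 min; less 30 min break → 7 h 8 min
Fri: 6:39 AM–3:23 PM = 8 h 44 min; less 30 min break → 8 h 14 min
Total worked: 38 h 47 min = 38.78 h.
Threshold 37.5 h → overtime 1 h 17 min, regular 37 h 30 min.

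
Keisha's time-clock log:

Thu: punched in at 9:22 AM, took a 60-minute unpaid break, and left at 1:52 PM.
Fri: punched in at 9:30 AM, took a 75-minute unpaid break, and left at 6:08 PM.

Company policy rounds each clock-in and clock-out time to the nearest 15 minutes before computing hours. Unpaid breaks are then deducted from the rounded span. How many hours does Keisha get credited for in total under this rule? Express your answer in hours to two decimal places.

Thu: in 9:22 AM→9:15 AM, out 1:52 PM→1:45 PM; 4 h 30 min − 60 min = 3 h 30 min
Fri: in 9:30 AM→9:30 AM, out 6:08 PM→6:15 PM; 8 h 45 min − 75 min = 7 h 30 min
Total credited: 11 h 0 min.

11.00 hours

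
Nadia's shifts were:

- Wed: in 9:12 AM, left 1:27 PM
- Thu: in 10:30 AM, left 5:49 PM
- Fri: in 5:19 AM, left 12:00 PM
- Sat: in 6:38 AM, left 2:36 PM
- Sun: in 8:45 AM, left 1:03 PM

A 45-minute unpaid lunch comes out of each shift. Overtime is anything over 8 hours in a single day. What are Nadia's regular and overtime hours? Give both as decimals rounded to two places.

Wed: 9:12 AM–1:27 PM = 4 h 15 min; less 45 min break → 3 h 30 min
Thu: 10:30 AM–5:49 PM = 7 h 19 min; less 45 min break → 6 h 34 min
Fri: 5:19 AM–12:00 PM = 6 h 41 min; less 45 min break → 5 h 56 min
Sat: 6:38 AM–2:36 PM = 7 h 58 min; less 45 min break → 7 h 13 min
Sun: 8:45 AM–1:03 PM = 4 h 18 min; less 45 min break → 3 h 33 min
Wed reg 3 h 30 min / OT 0 h 0 min; Thu reg 6 h 34 min / OT 0 h 0 min; Fri reg 5 h 56 min / OT 0 h 0 min; Sat reg 7 h 13 min / OT 0 h 0 min; Sun reg 3 h 33 min / OT 0 h 0 min.
Totals: regular 26 h 46 min, overtime 0 h 0 min.

Regular 26.77 hours, overtime 0.00 hours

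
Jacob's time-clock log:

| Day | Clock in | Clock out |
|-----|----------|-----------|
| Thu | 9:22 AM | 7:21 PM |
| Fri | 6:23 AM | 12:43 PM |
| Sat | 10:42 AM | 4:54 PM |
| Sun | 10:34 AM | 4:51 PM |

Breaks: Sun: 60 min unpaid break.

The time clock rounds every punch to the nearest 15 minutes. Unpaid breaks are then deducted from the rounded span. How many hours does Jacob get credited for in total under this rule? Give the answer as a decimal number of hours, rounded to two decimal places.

27.75 hours

Thu: in 9:22 AM→9:15 AM, out 7:21 PM→7:15 PM; 10 h 0 min
Fri: in 6:23 AM→6:30 AM, out 12:43 PM→12:45 PM; 6 h 15 min
Sat: in 10:42 AM→10:45 AM, out 4:54 PM→5:00 PM; 6 h 15 min
Sun: in 10:34 AM→10:30 AM, out 4:51 PM→4:45 PM; 6 h 15 min − 60 min = 5 h 15 min
Total credited: 27 h 45 min.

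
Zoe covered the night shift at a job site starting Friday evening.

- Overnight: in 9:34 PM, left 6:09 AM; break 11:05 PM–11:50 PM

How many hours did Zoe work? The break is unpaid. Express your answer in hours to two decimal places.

7.83 hours

Overnight: 9:34 PM → midnight = 2 h 26 min; midnight → 6:09 AM = 6 h 9 min; span 8 h 35 min; less 45 min break → 7 h 50 min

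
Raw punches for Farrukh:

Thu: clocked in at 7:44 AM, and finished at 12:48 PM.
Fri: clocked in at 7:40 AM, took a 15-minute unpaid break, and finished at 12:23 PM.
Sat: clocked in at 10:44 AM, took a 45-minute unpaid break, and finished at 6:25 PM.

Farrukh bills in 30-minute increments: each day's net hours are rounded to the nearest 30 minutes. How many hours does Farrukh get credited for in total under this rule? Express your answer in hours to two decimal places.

Thu: 7:44 AM–12:48 PM = 5 h 4 min → rounds to 5 h 0 min
Fri: 7:40 AM–12:23 PM = 4 h 43 min − 15 min = 4 h 28 min → rounds to 4 h 30 min
Sat: 10:44 AM–6:25 PM = 7 h 41 min − 45 min = 6 h 56 min → rounds to 7 h 0 min
Total credited: 16 h 30 min.

16.50 hours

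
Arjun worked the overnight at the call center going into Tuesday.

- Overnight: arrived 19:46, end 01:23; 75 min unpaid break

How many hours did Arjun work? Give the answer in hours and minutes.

4 h 22 min

Overnight: 19:46 → midnight = 4 h 14 min; midnight → 01:23 = 1 h 23 min; span 5 h 37 min; less 75 min break → 4 h 22 min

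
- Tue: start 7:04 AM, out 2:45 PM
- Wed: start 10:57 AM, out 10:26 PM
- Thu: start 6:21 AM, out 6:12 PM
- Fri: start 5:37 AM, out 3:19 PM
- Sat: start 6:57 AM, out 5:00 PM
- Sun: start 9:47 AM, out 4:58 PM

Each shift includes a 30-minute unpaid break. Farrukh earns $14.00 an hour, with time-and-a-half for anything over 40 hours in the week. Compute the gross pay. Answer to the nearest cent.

Tue: 7:04 AM–2:45 PM = 7 h 41 min; less 30 min break → 7 h 11 min
Wed: 10:57 AM–10:26 PM = 11 h 29 min; less 30 min break → 10 h 59 min
Thu: 6:21 AM–6:12 PM = 11 h 51 min; less 30 min break → 11 h 21 min
Fri: 5:37 AM–3:19 PM = 9 h 42 min; less 30 min break → 9 h 12 min
Sat: 6:57 AM–5:00 PM = 10 h 3 min; less 30 min break → 9 h 33 min
Sun: 9:47 AM–4:58 PM = 7 h 11 min; less 30 min break → 6 h 41 min
Total worked: 54 h 57 min = 3297 min.
Regular 40 h 0 min = 2400 min at $14.00/h; overtime 14 h 57 min = 897 min at $21.00/h.
Pay = (2400 × $14.00 + 897 × $21.00) ÷ 60 = $873.95.

$873.95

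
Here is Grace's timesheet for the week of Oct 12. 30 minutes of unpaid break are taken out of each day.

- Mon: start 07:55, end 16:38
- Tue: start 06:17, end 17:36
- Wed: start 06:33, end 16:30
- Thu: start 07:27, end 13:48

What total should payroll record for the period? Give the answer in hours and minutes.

34 h 20 min

Mon: 07:55–16:38 = 8 h 43 min; less 30 min break → 8 h 13 min
Tue: 06:17–17:36 = 11 h 19 min; less 30 min break → 10 h 49 min
Wed: 06:33–16:30 = 9 h 57 min; less 30 min break → 9 h 27 min
Thu: 07:27–13:48 = 6 h 21 min; less 30 min break → 5 h 51 min
Total: 8 h 13 min + 10 h 49 min + 9 h 27 min + 5 h 51 min = 34 h 20 min.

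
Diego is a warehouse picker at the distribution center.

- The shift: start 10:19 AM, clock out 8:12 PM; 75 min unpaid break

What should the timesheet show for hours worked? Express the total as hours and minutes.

The shift: 10:19 AM–8:12 PM = 9 h 53 min; less 75 min break → 8 h 38 min

8 h 38 min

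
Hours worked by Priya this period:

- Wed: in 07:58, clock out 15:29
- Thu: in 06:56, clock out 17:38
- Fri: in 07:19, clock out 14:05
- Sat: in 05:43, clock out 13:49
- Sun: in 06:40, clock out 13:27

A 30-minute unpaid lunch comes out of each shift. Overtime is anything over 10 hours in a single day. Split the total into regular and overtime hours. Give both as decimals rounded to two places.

Wed: 07:58–15:29 = 7 h 31 min; less 30 min break → 7 h 1 min
Thu: 06:56–17:38 = 10 h 42 min; less 30 min break → 10 h 12 min
Fri: 07:19–14:05 = 6 h 46 min; less 30 min break → 6 h 16 min
Sat: 05:43–13:49 = 8 h 6 min; less 30 min break → 7 h 36 min
Sun: 06:40–13:27 = 6 h 47 min; less 30 min break → 6 h 17 min
Wed reg 7 h 1 min / OT 0 h 0 min; Thu reg 10 h 0 min / OT 0 h 12 min; Fri reg 6 h 16 min / OT 0 h 0 min; Sat reg 7 h 36 min / OT 0 h 0 min; Sun reg 6 h 17 min / OT 0 h 0 min.
Totals: regular 37 h 10 min, overtime 0 h 12 min.

Regular 37.17 hours, overtime 0.20 hours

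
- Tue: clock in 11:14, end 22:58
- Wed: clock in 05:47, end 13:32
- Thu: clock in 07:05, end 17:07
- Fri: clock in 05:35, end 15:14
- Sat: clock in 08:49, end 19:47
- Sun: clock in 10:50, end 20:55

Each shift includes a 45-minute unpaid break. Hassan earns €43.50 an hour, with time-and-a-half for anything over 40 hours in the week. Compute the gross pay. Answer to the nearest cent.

€2765.51

Tue: 11:14–22:58 = 11 h 44 min; less 45 min break → 10 h 59 min
Wed: 05:47–13:32 = 7 h 45 min; less 45 min break → 7 h 0 min
Thu: 07:05–17:07 = 10 h 2 min; less 45 min break → 9 h 17 min
Fri: 05:35–15:14 = 9 h 39 min; less 45 min break → 8 h 54 min
Sat: 08:49–19:47 = 10 h 58 min; less 45 min break → 10 h 13 min
Sun: 10:50–20:55 = 10 h 5 min; less 45 min break → 9 h 20 min
Total worked: 55 h 43 min = 3343 min.
Regular 40 h 0 min = 2400 min at €43.50/h; overtime 15 h 43 min = 943 min at €65.25/h.
Pay = (2400 × €43.50 + 943 × €65.25) ÷ 60 = €2765.51.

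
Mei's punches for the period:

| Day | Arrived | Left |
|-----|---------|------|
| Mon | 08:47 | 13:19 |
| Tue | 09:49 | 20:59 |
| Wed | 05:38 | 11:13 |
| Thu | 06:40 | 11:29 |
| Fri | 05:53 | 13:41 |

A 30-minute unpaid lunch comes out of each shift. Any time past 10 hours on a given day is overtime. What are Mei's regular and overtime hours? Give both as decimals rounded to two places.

Mon: 08:47–13:19 = 4 h 32 min; less 30 min break → 4 h 2 min
Tue: 09:49–20:59 = 11 h 10 min; less 30 min break → 10 h 40 min
Wed: 05:38–11:13 = 5 h 35 min; less 30 min break → 5 h 5 min
Thu: 06:40–11:29 = 4 h 49 min; less 30 min break → 4 h 19 min
Fri: 05:53–13:41 = 7 h 48 min; less 30 min break → 7 h 18 min
Mon reg 4 h 2 min / OT 0 h 0 min; Tue reg 10 h 0 min / OT 0 h 40 min; Wed reg 5 h 5 min / OT 0 h 0 min; Thu reg 4 h 19 min / OT 0 h 0 min; Fri reg 7 h 18 min / OT 0 h 0 min.
Totals: regular 30 h 44 min, overtime 0 h 40 min.

Regular 30.73 hours, overtime 0.67 hours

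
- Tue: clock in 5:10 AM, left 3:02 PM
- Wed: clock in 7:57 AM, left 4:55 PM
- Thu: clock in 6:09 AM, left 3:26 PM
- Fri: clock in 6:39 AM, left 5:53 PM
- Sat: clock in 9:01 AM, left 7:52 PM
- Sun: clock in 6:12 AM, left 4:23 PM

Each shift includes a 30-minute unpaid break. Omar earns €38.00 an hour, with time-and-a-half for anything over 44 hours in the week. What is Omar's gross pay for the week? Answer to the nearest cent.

Tue: 5:10 AM–3:02 PM = 9 h 52 min; less 30 min break → 9 h 22 min
Wed: 7:57 AM–4:55 PM = 8 h 58 min; less 30 min break → 8 h 28 min
Thu: 6:09 AM–3:26 PM = 9 h 17 min; less 30 min break → 8 h 47 min
Fri: 6:39 AM–5:53 PM = 11 h 14 min; less 30 min break → 10 h 44 min
Sat: 9:01 AM–7:52 PM = 10 h 51 min; less 30 min break → 10 h 21 min
Sun: 6:12 AM–4:23 PM = 10 h 11 min; less 30 min break → 9 h 41 min
Total worked: 57 h 23 min = 3443 min.
Regular 44 h 0 min = 2640 min at €38.00/h; overtime 13 h 23 min = 803 min at €57.00/h.
Pay = (2640 × €38.00 + 803 × €57.00) ÷ 60 = €2434.85.

€2434.85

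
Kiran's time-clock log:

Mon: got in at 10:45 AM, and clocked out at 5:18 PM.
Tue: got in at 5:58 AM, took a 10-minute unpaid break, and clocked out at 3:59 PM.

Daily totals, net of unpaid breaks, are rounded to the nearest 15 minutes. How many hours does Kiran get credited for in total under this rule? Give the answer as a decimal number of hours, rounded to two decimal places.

16.25 hours

Mon: 10:45 AM–5:18 PM = 6 h 33 min → rounds to 6 h 30 min
Tue: 5:58 AM–3:59 PM = 10 h 1 min − 10 min = 9 h 51 min → rounds to 9 h 45 min
Total credited: 16 h 15 min.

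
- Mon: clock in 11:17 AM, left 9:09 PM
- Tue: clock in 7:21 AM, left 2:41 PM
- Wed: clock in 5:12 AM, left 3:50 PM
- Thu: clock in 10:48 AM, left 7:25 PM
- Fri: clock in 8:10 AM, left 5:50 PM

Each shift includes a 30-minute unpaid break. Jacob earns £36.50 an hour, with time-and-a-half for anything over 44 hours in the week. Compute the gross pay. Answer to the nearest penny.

£1592.01

Mon: 11:17 AM–9:09 PM = 9 h 52 min; less 30 min break → 9 h 22 min
Tue: 7:21 AM–2:41 PM = 7 h 20 min; less 30 min break → 6 h 50 min
Wed: 5:12 AM–3:50 PM = 10 h 38 min; less 30 min break → 10 h 8 min
Thu: 10:48 AM–7:25 PM = 8 h 37 min; less 30 min break → 8 h 7 min
Fri: 8:10 AM–5:50 PM = 9 h 40 min; less 30 min break → 9 h 10 min
Total worked: 43 h 37 min = 2617 min.
Regular 43 h 37 min = 2617 min at £36.50/h; overtime 0 h 0 min = 0 min at £54.75/h.
Pay = (2617 × £36.50 + 0 × £54.75) ÷ 60 = £1592.01.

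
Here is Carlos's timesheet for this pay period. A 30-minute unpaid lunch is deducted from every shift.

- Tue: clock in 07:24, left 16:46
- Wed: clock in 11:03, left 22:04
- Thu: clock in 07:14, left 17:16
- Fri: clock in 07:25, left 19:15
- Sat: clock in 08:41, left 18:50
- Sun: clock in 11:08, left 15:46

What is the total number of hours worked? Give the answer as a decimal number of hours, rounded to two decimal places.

54.03 hours

Tue: 07:24–16:46 = 9 h 22 min; less 30 min break → 8 h 52 min
Wed: 11:03–22:04 = 11 h 1 min; less 30 min break → 10 h 31 min
Thu: 07:14–17:16 = 10 h 2 min; less 30 min break → 9 h 32 min
Fri: 07:25–19:15 = 11 h 50 min; less 30 min break → 11 h 20 min
Sat: 08:41–18:50 = 10 h 9 min; less 30 min break → 9 h 39 min
Sun: 11:08–15:46 = 4 h 38 min; less 30 min break → 4 h 8 min
Total: 8 h 52 min + 10 h 31 min + 9 h 32 min + 11 h 20 min + 9 h 39 min + 4 h 8 min = 54 h 2 min.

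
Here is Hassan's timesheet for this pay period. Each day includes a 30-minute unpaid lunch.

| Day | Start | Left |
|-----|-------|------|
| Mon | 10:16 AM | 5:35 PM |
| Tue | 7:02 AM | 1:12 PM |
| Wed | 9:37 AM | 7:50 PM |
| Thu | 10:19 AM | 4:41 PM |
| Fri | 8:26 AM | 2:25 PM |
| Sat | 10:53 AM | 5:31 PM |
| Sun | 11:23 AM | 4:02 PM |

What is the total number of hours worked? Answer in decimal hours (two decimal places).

43.83 hours

Mon: 10:16 AM–5:35 PM = 7 h 19 min; less 30 min break → 6 h 49 min
Tue: 7:02 AM–1:12 PM = 6 h 10 min; less 30 min break → 5 h 40 min
Wed: 9:37 AM–7:50 PM = 10 h 13 min; less 30 min break → 9 h 43 min
Thu: 10:19 AM–4:41 PM = 6 h 22 min; less 30 min break → 5 h 52 min
Fri: 8:26 AM–2:25 PM = 5 h 59 min; less 30 min break → 5 h 29 min
Sat: 10:53 AM–5:31 PM = 6 h 38 min; less 30 min break → 6 h 8 min
Sun: 11:23 AM–4:02 PM = 4 h 39 min; less 30 min break → 4 h 9 min
Total: 6 h 49 min + 5 h 40 min + 9 h 43 min + 5 h 52 min + 5 h 29 min + 6 h 8 min + 4 h 9 min = 43 h 50 min.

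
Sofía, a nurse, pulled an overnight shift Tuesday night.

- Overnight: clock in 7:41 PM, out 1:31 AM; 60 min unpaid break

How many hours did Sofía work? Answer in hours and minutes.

Overnight: 7:41 PM → midnight = 4 h 19 min; midnight → 1:31 AM = 1 h 31 min; span 5 h 50 min; less 60 min break → 4 h 50 min

4 h 50 min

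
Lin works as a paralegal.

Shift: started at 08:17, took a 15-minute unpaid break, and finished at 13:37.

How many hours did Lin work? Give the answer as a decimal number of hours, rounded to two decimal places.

5.08 hours

Shift: 08:17–13:37 = 5 h 20 min; less 15 min break → 5 h 5 min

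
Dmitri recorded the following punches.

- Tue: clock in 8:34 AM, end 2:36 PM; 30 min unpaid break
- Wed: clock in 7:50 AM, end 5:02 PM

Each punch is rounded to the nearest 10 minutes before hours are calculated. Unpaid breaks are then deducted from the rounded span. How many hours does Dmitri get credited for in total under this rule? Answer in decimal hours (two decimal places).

14.83 hours

Tue: in 8:34 AM→8:30 AM, out 2:36 PM→2:40 PM; 6 h 10 min − 30 min = 5 h 40 min
Wed: in 7:50 AM→7:50 AM, out 5:02 PM→5:00 PM; 9 h 10 min
Total credited: 14 h 50 min.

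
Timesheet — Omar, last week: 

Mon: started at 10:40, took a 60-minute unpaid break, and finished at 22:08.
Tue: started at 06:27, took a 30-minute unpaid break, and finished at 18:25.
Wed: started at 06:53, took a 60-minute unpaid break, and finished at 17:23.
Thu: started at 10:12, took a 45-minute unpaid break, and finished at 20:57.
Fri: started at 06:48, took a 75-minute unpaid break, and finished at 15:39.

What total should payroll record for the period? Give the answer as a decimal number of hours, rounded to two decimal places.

49.03 hours

Mon: 10:40–22:08 = 11 h 28 min; less 60 min break → 10 h 28 min
Tue: 06:27–18:25 = 11 h 58 min; less 30 min break → 11 h 28 min
Wed: 06:53–17:23 = 10 h 30 min; less 60 min break → 9 h 30 min
Thu: 10:12–20:57 = 10 h 45 min; less 45 min break → 10 h 0 min
Fri: 06:48–15:39 = 8 h 51 min; less 75 min break → 7 h 36 min
Total: 10 h 28 min + 11 h 28 min + 9 h 30 min + 10 h 0 min + 7 h 36 min = 49 h 2 min.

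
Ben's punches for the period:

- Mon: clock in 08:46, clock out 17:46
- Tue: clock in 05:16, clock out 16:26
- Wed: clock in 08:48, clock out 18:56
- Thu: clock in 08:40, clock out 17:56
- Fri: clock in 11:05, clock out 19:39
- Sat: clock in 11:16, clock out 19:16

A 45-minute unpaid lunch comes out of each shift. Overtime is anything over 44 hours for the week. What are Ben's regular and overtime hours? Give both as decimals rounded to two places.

Mon: 08:46–17:46 = 9 h 0 min; less 45 min break → 8 h 15 min
Tue: 05:16–16:26 = 11 h 10 min; less 45 min break → 10 h 25 min
Wed: 08:48–18:56 = 10 h 8 min; less 45 min break → 9 h 23 min
Thu: 08:40–17:56 = 9 h 16 min; less 45 min break → 8 h 31 min
Fri: 11:05–19:39 = 8 h 34 min; less 45 min break → 7 h 49 min
Sat: 11:16–19:16 = 8 h 0 min; less 45 min break → 7 h 15 min
Total worked: 51 h 38 min = 51.63 h.
Threshold 44 h → overtime 7 h 38 min, regular 44 h 0 min.

Regular 44.00 hours, overtime 7.63 hours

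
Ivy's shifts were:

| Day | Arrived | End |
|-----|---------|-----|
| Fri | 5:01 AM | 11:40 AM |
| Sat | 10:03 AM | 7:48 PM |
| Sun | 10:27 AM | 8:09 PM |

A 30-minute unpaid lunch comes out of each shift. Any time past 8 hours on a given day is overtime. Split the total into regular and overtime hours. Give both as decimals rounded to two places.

Fri: 5:01 AM–11:40 AM = 6 h 39 min; less 30 min break → 6 h 9 min
Sat: 10:03 AM–7:48 PM = 9 h 45 min; less 30 min break → 9 h 15 min
Sun: 10:27 AM–8:09 PM = 9 h 42 min; less 30 min break → 9 h 12 min
Fri reg 6 h 9 min / OT 0 h 0 min; Sat reg 8 h 0 min / OT 1 h 15 min; Sun reg 8 h 0 min / OT 1 h 12 min.
Totals: regular 22 h 9 min, overtime 2 h 27 min.

Regular 22.15 hours, overtime 2.45 hours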